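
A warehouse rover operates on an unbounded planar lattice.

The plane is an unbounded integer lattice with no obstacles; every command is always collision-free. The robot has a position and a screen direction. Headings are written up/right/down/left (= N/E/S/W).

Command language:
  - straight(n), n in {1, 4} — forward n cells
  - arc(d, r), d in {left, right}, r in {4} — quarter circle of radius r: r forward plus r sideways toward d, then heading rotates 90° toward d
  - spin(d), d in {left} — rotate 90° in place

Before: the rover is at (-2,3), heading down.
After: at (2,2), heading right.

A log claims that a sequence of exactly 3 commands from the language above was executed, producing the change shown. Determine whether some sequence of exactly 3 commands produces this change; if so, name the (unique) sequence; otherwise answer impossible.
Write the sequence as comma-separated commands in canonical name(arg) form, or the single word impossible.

straight(1), spin(left), straight(4)

key: cell and facing (now E) both changed — the 3 commands mix motion and turning
from: at (-2,3), heading down
[1] after straight(1): at (-2,2), heading down
[2] after spin(left): at (-2,2), heading right
[3] after straight(4): at (2,2), heading right
no rival 3-sequence matches.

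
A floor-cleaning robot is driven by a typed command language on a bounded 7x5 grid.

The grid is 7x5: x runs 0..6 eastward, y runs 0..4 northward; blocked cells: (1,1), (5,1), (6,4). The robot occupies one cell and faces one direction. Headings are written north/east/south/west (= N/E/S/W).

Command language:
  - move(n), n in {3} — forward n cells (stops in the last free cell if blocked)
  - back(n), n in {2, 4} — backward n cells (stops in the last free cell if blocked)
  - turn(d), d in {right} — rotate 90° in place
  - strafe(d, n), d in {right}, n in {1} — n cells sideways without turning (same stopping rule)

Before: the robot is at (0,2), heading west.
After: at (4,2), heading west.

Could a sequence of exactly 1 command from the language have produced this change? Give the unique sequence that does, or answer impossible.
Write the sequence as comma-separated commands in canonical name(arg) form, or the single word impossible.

key: heading stays W — the single command does not turn
initial: at (0,2), heading west
t=1 back(4) ⇒ at (4,2), heading west
all 5 alternatives checked — unique.

back(4)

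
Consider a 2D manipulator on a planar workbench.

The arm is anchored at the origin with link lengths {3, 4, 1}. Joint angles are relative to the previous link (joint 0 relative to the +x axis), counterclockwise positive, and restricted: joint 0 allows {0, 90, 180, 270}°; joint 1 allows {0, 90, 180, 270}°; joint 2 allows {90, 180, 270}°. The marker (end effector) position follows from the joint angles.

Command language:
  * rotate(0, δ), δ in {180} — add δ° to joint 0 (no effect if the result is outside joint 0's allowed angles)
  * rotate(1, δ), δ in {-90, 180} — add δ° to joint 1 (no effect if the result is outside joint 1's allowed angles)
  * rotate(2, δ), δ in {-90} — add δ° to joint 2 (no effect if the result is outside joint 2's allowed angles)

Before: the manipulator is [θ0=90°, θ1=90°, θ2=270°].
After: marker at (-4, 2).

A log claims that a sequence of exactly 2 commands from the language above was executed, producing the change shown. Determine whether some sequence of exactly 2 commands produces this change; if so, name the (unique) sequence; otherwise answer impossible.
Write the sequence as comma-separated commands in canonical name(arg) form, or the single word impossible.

start: [θ0=90°, θ1=90°, θ2=270°]
step 1 (rotate(2, -90)): [θ0=90°, θ1=90°, θ2=180°]
step 2 (rotate(2, -90)): [θ0=90°, θ1=90°, θ2=90°]
no other 2-command option fits: unique.

rotate(2, -90), rotate(2, -90)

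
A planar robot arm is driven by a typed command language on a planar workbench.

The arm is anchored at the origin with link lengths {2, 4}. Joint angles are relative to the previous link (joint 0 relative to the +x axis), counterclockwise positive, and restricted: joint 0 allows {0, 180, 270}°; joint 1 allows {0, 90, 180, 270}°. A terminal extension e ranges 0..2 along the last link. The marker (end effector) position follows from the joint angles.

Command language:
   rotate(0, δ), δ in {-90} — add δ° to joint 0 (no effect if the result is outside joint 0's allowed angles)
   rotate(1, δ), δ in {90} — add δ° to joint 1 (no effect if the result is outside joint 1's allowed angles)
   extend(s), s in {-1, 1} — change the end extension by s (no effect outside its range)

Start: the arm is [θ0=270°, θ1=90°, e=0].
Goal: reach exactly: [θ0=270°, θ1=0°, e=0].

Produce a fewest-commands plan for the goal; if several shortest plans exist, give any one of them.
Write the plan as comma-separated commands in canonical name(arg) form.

rotate(1, 90), rotate(1, 90), rotate(1, 90)

start: [θ0=270°, θ1=90°, e=0]
[1] after rotate(1, 90): [θ0=270°, θ1=180°, e=0]
[2] after rotate(1, 90): [θ0=270°, θ1=270°, e=0]
[3] after rotate(1, 90): [θ0=270°, θ1=0°, e=0]
nothing shorter than 3 reaches the goal.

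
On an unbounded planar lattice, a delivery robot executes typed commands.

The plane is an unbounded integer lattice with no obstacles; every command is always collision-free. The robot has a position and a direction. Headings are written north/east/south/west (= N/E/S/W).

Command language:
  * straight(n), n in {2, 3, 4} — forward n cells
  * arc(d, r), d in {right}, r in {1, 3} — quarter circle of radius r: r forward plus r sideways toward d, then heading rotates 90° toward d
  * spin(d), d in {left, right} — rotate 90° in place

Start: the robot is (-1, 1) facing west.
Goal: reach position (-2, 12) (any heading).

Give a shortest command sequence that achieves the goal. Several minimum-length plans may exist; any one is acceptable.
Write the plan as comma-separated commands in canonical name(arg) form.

arc(right, 1), straight(3), straight(3), straight(4)

from: (-1, 1) facing west
step 1 (arc(right, 1)): (-2, 2) facing north
step 2 (straight(3)): (-2, 5) facing north
step 3 (straight(3)): (-2, 8) facing north
step 4 (straight(4)): (-2, 12) facing north
nothing shorter than 4 reaches the goal.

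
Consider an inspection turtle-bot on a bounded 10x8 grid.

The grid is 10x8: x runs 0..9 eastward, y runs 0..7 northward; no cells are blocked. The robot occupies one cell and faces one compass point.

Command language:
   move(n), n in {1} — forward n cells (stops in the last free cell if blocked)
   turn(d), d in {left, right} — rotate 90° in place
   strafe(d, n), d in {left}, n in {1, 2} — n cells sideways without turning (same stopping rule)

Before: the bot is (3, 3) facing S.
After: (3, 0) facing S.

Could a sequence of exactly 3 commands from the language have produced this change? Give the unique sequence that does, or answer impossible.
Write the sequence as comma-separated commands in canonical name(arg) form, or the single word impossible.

key: still facing S at the end — nothing in the sequence rotates
begin: (3, 3) facing S
[1] after move(1): (3, 2) facing S
[2] after move(1): (3, 1) facing S
[3] after move(1): (3, 0) facing S
no other 3-command option fits: unique.

move(1), move(1), move(1)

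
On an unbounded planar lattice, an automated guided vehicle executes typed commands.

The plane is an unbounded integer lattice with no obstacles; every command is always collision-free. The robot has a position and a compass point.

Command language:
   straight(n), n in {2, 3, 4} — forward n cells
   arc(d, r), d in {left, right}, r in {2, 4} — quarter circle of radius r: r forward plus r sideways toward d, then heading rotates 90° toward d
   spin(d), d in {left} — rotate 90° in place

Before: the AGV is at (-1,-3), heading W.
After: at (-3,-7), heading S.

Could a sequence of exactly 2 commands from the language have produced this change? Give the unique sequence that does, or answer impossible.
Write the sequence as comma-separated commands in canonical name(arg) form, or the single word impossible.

key: running straight(2) before arc(left, 2) would end elsewhere — order is forced
initial: at (-1,-3), heading W
step 1 (arc(left, 2)): at (-3,-5), heading S
step 2 (straight(2)): at (-3,-7), heading S
all 64 alternatives checked — unique.

arc(left, 2), straight(2)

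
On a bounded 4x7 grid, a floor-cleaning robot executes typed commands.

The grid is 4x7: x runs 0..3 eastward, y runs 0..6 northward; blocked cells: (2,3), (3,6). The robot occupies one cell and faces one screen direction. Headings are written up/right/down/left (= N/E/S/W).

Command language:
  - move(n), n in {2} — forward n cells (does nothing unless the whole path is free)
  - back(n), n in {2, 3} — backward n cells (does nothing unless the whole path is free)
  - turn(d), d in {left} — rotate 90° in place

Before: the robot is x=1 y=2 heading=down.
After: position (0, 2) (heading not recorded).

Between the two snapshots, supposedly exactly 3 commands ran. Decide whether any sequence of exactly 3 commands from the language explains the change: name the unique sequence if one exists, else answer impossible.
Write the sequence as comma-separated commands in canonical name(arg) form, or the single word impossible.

turn(left), move(2), back(3)

key: order matters: swapping turn(left) and back(3) lands elsewhere
initial: x=1 y=2 heading=down
step 1 (turn(left)): x=1 y=2 heading=right
step 2 (move(2)): x=3 y=2 heading=right
step 3 (back(3)): x=0 y=2 heading=right
all 64 alternatives checked — unique.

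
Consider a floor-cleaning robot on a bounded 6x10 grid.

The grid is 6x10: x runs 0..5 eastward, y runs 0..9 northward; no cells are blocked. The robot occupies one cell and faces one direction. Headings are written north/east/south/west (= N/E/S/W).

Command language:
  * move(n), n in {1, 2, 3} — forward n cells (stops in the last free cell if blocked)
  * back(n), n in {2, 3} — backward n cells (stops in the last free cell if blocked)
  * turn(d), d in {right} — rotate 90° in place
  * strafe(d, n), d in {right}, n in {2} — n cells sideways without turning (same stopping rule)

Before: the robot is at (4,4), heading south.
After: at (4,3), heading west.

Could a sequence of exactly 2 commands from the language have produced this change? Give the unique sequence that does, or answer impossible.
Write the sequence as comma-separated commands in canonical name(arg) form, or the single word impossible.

key: running turn(right) before move(1) would end elsewhere — order is forced
begin: at (4,4), heading south
1. move(1) → at (4,3), heading south
2. turn(right) → at (4,3), heading west
all 49 alternatives checked — unique.

move(1), turn(right)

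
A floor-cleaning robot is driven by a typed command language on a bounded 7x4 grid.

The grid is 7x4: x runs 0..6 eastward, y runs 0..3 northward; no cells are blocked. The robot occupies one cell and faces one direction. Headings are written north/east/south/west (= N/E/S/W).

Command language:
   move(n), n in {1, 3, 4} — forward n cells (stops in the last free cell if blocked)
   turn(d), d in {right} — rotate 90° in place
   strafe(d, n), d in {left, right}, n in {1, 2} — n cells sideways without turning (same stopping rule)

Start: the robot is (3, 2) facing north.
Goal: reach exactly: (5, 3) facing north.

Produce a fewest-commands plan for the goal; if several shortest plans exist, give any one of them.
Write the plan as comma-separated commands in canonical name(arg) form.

t0: (3, 2) facing north
t=1 strafe(right, 2) ⇒ (5, 2) facing north
t=2 move(3) ⇒ (5, 3) facing north
minimal: 2 command(s), checked below 2.

strafe(right, 2), move(3)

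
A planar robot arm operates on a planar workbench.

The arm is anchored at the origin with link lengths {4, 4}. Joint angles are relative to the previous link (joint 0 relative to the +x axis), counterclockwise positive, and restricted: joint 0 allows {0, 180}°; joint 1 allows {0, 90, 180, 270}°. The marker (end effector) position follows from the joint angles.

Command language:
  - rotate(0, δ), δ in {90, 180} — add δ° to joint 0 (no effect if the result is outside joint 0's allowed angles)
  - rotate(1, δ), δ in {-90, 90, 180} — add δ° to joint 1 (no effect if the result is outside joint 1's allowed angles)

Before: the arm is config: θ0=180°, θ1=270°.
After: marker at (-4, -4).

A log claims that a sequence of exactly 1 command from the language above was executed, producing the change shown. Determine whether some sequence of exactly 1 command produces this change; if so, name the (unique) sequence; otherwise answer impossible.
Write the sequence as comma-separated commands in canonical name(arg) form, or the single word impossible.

start: config: θ0=180°, θ1=270°
t=1 rotate(1, 180) ⇒ config: θ0=180°, θ1=90°
no other 1-command option fits: unique.

rotate(1, 180)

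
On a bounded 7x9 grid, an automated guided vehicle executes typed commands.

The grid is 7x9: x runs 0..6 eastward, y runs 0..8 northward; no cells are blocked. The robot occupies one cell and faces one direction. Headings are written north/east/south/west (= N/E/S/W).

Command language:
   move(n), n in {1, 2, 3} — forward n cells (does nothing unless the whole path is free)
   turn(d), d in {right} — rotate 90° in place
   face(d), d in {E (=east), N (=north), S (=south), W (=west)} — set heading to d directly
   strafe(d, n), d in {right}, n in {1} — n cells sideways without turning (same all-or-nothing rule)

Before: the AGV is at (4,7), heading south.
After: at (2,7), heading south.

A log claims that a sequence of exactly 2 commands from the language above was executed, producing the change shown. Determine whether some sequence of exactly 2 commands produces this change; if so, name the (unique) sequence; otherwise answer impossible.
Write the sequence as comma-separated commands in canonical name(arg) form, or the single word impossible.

key: still facing S at the end — nothing in the sequence rotates
initial: at (4,7), heading south
t=1 strafe(right, 1) ⇒ at (3,7), heading south
t=2 strafe(right, 1) ⇒ at (2,7), heading south
uniquely the one of 81 2-step routes that fits.

strafe(right, 1), strafe(right, 1)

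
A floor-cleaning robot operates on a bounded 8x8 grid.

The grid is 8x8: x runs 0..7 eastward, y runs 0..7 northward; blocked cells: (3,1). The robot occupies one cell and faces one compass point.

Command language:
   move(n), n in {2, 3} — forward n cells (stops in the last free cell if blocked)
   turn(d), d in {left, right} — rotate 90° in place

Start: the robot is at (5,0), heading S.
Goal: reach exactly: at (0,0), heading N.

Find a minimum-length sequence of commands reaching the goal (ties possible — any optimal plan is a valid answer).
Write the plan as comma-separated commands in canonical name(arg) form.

t0: at (5,0), heading S
1. turn(right) → at (5,0), heading W
2. move(3) → at (2,0), heading W
3. move(3) → at (0,0), heading W
4. turn(right) → at (0,0), heading N
minimal: 4 command(s), checked below 4.

turn(right), move(3), move(3), turn(right)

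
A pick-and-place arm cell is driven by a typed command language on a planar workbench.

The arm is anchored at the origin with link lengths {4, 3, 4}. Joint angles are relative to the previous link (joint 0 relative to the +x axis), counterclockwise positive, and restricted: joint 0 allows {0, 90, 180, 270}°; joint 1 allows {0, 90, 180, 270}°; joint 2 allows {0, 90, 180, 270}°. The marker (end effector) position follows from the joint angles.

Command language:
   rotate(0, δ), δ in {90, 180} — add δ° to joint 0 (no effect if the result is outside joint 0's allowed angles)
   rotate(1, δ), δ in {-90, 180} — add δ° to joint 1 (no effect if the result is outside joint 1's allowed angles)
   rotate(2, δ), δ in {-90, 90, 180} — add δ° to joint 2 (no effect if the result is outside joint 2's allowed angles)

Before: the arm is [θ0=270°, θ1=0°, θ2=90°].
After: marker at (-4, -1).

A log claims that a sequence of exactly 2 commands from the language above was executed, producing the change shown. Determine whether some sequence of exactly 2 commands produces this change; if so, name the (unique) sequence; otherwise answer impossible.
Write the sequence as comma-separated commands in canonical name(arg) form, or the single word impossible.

start: [θ0=270°, θ1=0°, θ2=90°]
1. rotate(1, -90) → [θ0=270°, θ1=270°, θ2=90°]
2. rotate(1, -90) → [θ0=270°, θ1=180°, θ2=90°]
no other 2-command option fits: unique.

rotate(1, -90), rotate(1, -90)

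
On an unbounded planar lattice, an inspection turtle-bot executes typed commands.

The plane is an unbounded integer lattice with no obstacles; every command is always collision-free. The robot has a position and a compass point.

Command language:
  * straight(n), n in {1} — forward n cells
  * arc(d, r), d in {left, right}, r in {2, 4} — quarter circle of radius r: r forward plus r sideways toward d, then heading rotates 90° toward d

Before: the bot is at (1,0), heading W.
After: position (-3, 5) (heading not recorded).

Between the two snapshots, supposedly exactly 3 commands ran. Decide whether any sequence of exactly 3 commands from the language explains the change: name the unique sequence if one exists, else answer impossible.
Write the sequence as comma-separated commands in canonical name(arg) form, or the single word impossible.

key: running arc(left, 2) before arc(right, 2) would end elsewhere — order is forced
t0: at (1,0), heading W
t=1 arc(right, 2) ⇒ at (-1,2), heading N
t=2 straight(1) ⇒ at (-1,3), heading N
t=3 arc(left, 2) ⇒ at (-3,5), heading W
all 125 alternatives checked — unique.

arc(right, 2), straight(1), arc(left, 2)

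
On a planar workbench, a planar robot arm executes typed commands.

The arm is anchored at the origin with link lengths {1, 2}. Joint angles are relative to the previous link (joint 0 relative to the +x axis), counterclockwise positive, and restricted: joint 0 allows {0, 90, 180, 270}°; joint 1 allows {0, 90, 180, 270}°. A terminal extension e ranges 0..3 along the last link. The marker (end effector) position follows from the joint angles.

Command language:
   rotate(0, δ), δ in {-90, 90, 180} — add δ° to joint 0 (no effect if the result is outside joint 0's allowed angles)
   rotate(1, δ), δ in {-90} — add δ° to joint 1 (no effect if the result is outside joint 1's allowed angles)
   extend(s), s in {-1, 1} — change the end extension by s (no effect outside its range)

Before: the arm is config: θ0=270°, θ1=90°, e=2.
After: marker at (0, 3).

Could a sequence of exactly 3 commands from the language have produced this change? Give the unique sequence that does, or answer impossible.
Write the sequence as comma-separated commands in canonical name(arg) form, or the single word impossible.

start: config: θ0=270°, θ1=90°, e=2
t=1 rotate(1, -90) ⇒ config: θ0=270°, θ1=0°, e=2
t=2 rotate(1, -90) ⇒ config: θ0=270°, θ1=270°, e=2
t=3 rotate(1, -90) ⇒ config: θ0=270°, θ1=180°, e=2
uniquely the one of 216 3-step routes that fits.

rotate(1, -90), rotate(1, -90), rotate(1, -90)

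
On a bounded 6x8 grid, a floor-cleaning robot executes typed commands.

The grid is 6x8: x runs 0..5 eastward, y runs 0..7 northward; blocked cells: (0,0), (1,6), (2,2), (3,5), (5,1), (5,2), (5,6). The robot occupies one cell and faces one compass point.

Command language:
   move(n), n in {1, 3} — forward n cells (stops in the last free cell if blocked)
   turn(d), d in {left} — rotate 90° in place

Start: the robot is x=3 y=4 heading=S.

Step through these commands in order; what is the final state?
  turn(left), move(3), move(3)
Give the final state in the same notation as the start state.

initial: x=3 y=4 heading=S
step 1 (turn(left)): x=3 y=4 heading=E
step 2 (move(3)): x=5 y=4 heading=E
step 3 (move(3)): x=5 y=4 heading=E

x=5 y=4 heading=E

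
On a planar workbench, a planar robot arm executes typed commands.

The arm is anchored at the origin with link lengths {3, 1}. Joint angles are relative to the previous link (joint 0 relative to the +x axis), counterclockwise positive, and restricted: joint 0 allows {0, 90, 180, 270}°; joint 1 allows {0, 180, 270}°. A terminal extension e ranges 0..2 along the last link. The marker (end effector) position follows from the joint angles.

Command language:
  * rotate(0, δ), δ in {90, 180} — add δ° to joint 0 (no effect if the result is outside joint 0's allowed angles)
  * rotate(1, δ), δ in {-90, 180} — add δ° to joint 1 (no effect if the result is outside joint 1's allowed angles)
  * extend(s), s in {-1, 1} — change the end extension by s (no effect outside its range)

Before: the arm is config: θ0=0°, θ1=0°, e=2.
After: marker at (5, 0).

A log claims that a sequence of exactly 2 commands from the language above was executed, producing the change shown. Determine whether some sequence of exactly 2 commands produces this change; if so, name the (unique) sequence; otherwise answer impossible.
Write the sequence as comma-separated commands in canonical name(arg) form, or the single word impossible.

extend(1), extend(-1)

key: running extend(-1) before extend(1) would end elsewhere — order is forced
start: config: θ0=0°, θ1=0°, e=2
1. extend(1) → config: θ0=0°, θ1=0°, e=2
2. extend(-1) → config: θ0=0°, θ1=0°, e=1
no other 2-command option fits: unique.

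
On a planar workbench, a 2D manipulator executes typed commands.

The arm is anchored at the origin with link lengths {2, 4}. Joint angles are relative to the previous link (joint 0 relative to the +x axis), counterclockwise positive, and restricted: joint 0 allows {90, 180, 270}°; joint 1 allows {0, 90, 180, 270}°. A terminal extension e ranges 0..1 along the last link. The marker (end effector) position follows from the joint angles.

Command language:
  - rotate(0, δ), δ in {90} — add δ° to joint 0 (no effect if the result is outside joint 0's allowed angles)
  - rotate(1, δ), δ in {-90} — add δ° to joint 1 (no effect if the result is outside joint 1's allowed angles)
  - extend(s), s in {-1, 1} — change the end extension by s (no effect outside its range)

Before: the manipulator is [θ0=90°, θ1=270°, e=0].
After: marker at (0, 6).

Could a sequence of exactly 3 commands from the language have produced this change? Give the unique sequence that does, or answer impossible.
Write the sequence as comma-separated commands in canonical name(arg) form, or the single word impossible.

from: [θ0=90°, θ1=270°, e=0]
1. rotate(1, -90) → [θ0=90°, θ1=180°, e=0]
2. rotate(1, -90) → [θ0=90°, θ1=90°, e=0]
3. rotate(1, -90) → [θ0=90°, θ1=0°, e=0]
all 64 alternatives checked — unique.

rotate(1, -90), rotate(1, -90), rotate(1, -90)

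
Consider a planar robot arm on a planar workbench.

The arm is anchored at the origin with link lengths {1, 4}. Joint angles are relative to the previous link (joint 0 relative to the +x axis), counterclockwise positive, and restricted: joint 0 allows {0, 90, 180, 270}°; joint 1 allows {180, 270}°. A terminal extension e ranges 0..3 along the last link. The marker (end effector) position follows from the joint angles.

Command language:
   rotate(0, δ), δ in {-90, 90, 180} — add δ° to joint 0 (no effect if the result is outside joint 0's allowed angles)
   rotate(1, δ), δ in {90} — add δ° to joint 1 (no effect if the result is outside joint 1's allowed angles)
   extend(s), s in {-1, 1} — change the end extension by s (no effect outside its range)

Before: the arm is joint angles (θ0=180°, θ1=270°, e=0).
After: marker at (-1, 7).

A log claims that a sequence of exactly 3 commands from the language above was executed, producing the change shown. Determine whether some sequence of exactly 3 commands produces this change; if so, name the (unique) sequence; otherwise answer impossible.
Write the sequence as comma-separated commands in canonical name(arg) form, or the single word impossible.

t0: joint angles (θ0=180°, θ1=270°, e=0)
step 1 (extend(1)): joint angles (θ0=180°, θ1=270°, e=1)
step 2 (extend(1)): joint angles (θ0=180°, θ1=270°, e=2)
step 3 (extend(1)): joint angles (θ0=180°, θ1=270°, e=3)
no rival 3-sequence matches.

extend(1), extend(1), extend(1)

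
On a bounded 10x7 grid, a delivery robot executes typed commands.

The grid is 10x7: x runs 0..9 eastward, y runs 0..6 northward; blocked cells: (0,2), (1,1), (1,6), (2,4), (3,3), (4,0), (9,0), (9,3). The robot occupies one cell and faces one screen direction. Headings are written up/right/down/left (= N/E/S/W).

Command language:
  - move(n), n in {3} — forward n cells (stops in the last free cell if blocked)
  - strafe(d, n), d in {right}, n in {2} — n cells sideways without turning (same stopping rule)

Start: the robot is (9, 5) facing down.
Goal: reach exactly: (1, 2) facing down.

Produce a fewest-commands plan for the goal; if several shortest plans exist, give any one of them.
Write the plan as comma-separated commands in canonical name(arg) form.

strafe(right, 2), move(3), strafe(right, 2), strafe(right, 2), strafe(right, 2)

t0: (9, 5) facing down
[1] after strafe(right, 2): (7, 5) facing down
[2] after move(3): (7, 2) facing down
[3] after strafe(right, 2): (5, 2) facing down
[4] after strafe(right, 2): (3, 2) facing down
[5] after strafe(right, 2): (1, 2) facing down
no 4-step plan works, so 5 is optimal.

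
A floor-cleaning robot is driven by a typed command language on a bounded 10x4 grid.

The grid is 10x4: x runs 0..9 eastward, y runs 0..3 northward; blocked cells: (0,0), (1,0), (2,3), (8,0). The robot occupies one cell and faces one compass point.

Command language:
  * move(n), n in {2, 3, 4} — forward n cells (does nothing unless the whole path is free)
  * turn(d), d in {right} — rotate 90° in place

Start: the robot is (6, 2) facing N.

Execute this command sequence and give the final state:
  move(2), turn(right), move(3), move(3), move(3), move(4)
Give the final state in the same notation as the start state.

(9, 2) facing E

begin: (6, 2) facing N
t=1 move(2) ⇒ (6, 2) facing N
t=2 turn(right) ⇒ (6, 2) facing E
t=3 move(3) ⇒ (9, 2) facing E
t=4 move(3) ⇒ (9, 2) facing E
t=5 move(3) ⇒ (9, 2) facing E
t=6 move(4) ⇒ (9, 2) facing E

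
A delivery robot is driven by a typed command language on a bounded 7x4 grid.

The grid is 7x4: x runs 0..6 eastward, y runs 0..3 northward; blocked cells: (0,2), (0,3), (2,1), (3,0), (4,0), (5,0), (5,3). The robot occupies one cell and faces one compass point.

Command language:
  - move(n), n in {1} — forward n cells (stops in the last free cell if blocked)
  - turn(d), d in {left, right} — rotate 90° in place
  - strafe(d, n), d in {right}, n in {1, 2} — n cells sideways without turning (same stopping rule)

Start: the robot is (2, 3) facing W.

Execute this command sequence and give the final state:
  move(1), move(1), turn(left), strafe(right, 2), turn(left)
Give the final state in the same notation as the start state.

(1, 3) facing E

from: (2, 3) facing W
1. move(1) → (1, 3) facing W
2. move(1) → (1, 3) facing W
3. turn(left) → (1, 3) facing S
4. strafe(right, 2) → (1, 3) facing S
5. turn(left) → (1, 3) facing E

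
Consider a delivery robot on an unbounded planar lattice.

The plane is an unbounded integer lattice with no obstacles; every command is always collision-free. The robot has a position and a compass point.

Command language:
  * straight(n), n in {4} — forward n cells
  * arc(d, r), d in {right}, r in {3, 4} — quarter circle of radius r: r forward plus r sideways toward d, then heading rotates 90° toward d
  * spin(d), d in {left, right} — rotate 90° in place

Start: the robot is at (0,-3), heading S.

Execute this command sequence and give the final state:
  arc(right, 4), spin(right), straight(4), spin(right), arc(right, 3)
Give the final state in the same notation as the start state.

start: at (0,-3), heading S
t=1 arc(right, 4) ⇒ at (-4,-7), heading W
t=2 spin(right) ⇒ at (-4,-7), heading N
t=3 straight(4) ⇒ at (-4,-3), heading N
t=4 spin(right) ⇒ at (-4,-3), heading E
t=5 arc(right, 3) ⇒ at (-1,-6), heading S

at (-1,-6), heading S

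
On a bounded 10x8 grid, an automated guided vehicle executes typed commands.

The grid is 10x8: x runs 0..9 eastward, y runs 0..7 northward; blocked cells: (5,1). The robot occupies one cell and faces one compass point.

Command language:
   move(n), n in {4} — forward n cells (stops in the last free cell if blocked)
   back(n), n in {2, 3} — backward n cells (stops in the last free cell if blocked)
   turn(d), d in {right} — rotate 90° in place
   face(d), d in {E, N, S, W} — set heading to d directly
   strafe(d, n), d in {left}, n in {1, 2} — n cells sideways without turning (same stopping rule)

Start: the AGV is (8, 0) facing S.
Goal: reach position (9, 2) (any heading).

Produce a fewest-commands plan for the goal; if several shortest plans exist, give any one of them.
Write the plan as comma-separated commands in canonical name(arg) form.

start: (8, 0) facing S
[1] after back(2): (8, 2) facing S
[2] after strafe(left, 1): (9, 2) facing S
minimal: 2 command(s), checked below 2.

back(2), strafe(left, 1)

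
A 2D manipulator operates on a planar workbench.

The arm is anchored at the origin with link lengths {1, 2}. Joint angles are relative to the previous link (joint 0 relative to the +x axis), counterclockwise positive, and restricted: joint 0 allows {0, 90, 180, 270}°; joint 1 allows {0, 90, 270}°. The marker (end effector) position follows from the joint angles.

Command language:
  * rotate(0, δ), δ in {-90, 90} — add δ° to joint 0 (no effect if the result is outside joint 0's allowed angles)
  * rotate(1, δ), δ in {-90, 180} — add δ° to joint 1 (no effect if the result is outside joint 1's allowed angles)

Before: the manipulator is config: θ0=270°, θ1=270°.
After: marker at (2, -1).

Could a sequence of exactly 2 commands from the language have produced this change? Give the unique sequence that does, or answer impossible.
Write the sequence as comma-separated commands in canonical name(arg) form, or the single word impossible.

rotate(1, -90), rotate(1, 180)

key: order matters: swapping rotate(1, -90) and rotate(1, 180) lands elsewhere
t0: config: θ0=270°, θ1=270°
[1] after rotate(1, -90): config: θ0=270°, θ1=270°
[2] after rotate(1, 180): config: θ0=270°, θ1=90°
all 16 alternatives checked — unique.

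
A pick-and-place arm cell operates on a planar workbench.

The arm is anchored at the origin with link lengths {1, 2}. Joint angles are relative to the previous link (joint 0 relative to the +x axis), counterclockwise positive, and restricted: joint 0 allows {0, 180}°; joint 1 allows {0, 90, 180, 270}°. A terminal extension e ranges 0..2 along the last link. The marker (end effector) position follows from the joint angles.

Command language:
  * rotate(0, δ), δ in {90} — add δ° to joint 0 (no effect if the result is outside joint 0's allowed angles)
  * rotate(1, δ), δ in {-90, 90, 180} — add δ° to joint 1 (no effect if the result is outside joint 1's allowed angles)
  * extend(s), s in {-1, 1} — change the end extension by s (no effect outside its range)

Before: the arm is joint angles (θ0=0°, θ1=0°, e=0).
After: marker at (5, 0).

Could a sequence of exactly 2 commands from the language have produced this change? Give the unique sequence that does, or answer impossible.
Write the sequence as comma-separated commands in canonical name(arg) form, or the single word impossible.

extend(1), extend(1)

from: joint angles (θ0=0°, θ1=0°, e=0)
step 1 (extend(1)): joint angles (θ0=0°, θ1=0°, e=1)
step 2 (extend(1)): joint angles (θ0=0°, θ1=0°, e=2)
no other 2-command option fits: unique.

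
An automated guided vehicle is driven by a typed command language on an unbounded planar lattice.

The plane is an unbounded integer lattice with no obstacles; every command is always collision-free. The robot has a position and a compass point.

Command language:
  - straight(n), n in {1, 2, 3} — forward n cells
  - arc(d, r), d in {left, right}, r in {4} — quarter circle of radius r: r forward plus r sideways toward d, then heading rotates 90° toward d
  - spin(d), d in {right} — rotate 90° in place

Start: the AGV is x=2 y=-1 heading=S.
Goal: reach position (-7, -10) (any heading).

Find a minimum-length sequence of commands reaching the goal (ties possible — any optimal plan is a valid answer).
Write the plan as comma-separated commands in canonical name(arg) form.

arc(right, 4), straight(1), arc(left, 4), straight(1)

initial: x=2 y=-1 heading=S
1. arc(right, 4) → x=-2 y=-5 heading=W
2. straight(1) → x=-3 y=-5 heading=W
3. arc(left, 4) → x=-7 y=-9 heading=S
4. straight(1) → x=-7 y=-10 heading=S
no 3-step plan works, so 4 is optimal.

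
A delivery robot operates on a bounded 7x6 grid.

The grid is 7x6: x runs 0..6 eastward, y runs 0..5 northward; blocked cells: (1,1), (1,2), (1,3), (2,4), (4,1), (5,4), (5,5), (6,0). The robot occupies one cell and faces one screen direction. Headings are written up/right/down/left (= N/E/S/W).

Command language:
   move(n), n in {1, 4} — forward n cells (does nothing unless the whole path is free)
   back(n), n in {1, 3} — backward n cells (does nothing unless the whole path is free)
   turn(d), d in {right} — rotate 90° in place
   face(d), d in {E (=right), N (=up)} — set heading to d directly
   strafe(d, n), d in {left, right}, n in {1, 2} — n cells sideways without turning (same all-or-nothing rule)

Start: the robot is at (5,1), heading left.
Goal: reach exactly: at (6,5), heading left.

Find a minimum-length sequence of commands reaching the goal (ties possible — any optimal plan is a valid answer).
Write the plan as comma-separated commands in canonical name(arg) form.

back(1), strafe(right, 2), strafe(right, 2)

initial: at (5,1), heading left
[1] after back(1): at (6,1), heading left
[2] after strafe(right, 2): at (6,3), heading left
[3] after strafe(right, 2): at (6,5), heading left
nothing shorter than 3 reaches the goal.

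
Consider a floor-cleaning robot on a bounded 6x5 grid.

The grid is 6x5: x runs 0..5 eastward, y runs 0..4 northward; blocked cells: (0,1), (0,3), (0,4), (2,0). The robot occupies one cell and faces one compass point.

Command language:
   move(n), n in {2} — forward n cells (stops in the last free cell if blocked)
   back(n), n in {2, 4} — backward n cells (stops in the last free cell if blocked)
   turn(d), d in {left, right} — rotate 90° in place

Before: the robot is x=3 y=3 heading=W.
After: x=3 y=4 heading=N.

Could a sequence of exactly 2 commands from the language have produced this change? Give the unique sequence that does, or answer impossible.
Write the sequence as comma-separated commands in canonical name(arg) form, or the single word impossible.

turn(right), move(2)

key: order matters: swapping turn(right) and move(2) lands elsewhere
start: x=3 y=3 heading=W
t=1 turn(right) ⇒ x=3 y=3 heading=N
t=2 move(2) ⇒ x=3 y=4 heading=N
no other 2-command option fits: unique.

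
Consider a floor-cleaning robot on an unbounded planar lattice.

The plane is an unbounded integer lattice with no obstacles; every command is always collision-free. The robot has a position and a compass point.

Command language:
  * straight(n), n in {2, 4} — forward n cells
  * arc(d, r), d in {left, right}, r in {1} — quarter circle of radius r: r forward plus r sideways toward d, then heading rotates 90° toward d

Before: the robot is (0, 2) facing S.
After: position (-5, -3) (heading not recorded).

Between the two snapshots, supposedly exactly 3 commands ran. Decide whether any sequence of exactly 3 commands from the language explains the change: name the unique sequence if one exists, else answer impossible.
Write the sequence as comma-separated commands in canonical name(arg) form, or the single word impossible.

straight(4), arc(right, 1), straight(4)

initial: (0, 2) facing S
step 1 (straight(4)): (0, -2) facing S
step 2 (arc(right, 1)): (-1, -3) facing W
step 3 (straight(4)): (-5, -3) facing W
no other 3-command option fits: unique.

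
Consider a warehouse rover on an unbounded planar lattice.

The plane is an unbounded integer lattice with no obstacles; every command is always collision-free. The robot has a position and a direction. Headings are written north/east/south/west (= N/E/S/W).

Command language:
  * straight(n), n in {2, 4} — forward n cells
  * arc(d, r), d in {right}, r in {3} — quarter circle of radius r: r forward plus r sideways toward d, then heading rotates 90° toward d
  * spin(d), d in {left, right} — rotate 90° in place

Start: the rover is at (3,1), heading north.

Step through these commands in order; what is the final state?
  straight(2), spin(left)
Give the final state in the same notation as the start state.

at (3,3), heading west

t0: at (3,1), heading north
t=1 straight(2) ⇒ at (3,3), heading north
t=2 spin(left) ⇒ at (3,3), heading west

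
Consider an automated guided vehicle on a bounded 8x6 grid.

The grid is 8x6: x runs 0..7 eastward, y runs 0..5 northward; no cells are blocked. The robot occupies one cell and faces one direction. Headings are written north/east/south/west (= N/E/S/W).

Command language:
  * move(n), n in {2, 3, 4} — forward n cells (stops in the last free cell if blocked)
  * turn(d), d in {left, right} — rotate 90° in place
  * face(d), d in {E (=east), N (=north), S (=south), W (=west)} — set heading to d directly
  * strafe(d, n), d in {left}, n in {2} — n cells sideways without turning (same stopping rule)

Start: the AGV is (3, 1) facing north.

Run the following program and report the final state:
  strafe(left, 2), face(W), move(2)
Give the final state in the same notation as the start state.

from: (3, 1) facing north
1. strafe(left, 2) → (1, 1) facing north
2. face(W) → (1, 1) facing west
3. move(2) → (0, 1) facing west

(0, 1) facing west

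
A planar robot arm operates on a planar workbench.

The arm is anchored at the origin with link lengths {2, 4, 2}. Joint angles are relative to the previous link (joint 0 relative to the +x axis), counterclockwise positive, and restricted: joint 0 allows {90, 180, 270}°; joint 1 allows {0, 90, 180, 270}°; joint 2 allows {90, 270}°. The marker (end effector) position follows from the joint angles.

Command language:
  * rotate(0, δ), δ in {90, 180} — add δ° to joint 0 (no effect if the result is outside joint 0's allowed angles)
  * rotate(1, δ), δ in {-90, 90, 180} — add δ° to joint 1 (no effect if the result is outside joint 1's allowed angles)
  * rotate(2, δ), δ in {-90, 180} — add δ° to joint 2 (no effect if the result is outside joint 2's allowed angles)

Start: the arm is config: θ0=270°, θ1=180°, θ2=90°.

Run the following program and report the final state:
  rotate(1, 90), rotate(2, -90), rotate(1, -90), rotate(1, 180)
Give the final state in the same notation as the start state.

config: θ0=270°, θ1=0°, θ2=90°

t0: config: θ0=270°, θ1=180°, θ2=90°
[1] after rotate(1, 90): config: θ0=270°, θ1=270°, θ2=90°
[2] after rotate(2, -90): config: θ0=270°, θ1=270°, θ2=90°
[3] after rotate(1, -90): config: θ0=270°, θ1=180°, θ2=90°
[4] after rotate(1, 180): config: θ0=270°, θ1=0°, θ2=90°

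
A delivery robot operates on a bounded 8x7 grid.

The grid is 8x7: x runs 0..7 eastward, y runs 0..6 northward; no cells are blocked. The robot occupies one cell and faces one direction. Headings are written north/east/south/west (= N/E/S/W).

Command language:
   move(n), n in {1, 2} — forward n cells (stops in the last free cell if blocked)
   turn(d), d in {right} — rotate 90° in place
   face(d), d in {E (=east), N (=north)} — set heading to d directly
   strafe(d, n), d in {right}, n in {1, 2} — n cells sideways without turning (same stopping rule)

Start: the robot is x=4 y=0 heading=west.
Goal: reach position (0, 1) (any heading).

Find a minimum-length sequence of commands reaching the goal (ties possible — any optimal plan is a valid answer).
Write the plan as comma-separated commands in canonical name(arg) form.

strafe(right, 1), move(2), move(2)

begin: x=4 y=0 heading=west
[1] after strafe(right, 1): x=4 y=1 heading=west
[2] after move(2): x=2 y=1 heading=west
[3] after move(2): x=0 y=1 heading=west
shorter routes all fall short; 3 is best.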